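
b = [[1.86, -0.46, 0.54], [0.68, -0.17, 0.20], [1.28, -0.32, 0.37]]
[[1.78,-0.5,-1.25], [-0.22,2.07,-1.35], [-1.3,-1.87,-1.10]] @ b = [[1.37,  -0.33,  0.4],  [-0.73,  0.18,  -0.20],  [-5.10,  1.27,  -1.48]]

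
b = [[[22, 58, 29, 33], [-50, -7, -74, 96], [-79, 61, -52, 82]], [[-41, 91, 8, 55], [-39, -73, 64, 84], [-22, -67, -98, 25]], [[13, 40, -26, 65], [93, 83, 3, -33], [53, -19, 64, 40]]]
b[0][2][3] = 82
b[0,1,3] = 96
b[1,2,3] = 25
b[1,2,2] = -98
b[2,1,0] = 93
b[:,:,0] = [[22, -50, -79], [-41, -39, -22], [13, 93, 53]]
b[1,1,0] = -39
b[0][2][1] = 61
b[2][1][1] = 83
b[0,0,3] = 33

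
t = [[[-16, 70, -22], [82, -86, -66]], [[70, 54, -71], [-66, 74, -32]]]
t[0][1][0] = 82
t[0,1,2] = -66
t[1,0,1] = 54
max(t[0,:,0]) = 82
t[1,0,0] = 70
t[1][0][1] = 54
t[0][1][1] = -86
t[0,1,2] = -66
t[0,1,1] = -86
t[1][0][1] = 54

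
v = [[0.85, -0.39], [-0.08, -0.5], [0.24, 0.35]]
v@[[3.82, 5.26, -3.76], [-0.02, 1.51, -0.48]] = [[3.25, 3.88, -3.01],[-0.3, -1.18, 0.54],[0.91, 1.79, -1.07]]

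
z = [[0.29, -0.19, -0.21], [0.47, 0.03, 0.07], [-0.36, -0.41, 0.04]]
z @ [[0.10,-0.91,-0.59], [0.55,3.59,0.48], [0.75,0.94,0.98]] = [[-0.23, -1.14, -0.47], [0.12, -0.25, -0.19], [-0.23, -1.11, 0.05]]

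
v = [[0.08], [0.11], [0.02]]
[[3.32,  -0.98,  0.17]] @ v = [[0.16]]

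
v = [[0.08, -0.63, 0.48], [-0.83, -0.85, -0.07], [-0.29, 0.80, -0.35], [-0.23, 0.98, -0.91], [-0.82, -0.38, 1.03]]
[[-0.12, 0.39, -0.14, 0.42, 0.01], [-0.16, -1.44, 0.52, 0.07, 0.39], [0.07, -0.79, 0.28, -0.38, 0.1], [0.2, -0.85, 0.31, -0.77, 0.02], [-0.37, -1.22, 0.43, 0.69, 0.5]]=v @ [[0.16, 1.9, -0.68, 0.05, -0.48], [0.05, -0.18, 0.06, -0.18, -0.00], [-0.21, 0.26, -0.1, 0.64, 0.1]]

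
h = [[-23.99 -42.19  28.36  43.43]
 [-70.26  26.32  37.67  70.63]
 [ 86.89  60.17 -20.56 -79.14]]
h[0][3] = 43.43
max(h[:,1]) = 60.17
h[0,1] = -42.19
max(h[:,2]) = 37.67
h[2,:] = [86.89, 60.17, -20.56, -79.14]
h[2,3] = -79.14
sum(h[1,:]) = 64.35999999999999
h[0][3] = 43.43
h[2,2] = -20.56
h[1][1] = 26.32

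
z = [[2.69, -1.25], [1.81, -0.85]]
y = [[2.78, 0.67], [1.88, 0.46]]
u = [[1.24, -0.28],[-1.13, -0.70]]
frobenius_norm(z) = 3.58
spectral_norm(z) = 3.58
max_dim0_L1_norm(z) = 4.5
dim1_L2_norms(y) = [2.86, 1.94]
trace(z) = 1.84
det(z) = -0.02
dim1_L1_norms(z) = [3.94, 2.66]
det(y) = 0.02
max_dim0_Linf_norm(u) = 1.24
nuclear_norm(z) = 3.58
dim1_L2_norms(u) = [1.27, 1.33]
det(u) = -1.18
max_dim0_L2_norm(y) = 3.36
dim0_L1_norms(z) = [4.5, 2.1]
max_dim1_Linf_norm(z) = 2.69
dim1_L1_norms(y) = [3.45, 2.34]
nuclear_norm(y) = 3.46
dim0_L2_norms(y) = [3.36, 0.81]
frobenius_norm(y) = 3.45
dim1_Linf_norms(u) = [1.24, 1.13]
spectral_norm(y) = 3.45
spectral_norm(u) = 1.70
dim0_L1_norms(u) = [2.37, 0.98]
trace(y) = 3.24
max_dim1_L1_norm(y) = 3.45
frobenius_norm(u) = 1.84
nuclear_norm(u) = 2.40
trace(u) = 0.54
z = y @ u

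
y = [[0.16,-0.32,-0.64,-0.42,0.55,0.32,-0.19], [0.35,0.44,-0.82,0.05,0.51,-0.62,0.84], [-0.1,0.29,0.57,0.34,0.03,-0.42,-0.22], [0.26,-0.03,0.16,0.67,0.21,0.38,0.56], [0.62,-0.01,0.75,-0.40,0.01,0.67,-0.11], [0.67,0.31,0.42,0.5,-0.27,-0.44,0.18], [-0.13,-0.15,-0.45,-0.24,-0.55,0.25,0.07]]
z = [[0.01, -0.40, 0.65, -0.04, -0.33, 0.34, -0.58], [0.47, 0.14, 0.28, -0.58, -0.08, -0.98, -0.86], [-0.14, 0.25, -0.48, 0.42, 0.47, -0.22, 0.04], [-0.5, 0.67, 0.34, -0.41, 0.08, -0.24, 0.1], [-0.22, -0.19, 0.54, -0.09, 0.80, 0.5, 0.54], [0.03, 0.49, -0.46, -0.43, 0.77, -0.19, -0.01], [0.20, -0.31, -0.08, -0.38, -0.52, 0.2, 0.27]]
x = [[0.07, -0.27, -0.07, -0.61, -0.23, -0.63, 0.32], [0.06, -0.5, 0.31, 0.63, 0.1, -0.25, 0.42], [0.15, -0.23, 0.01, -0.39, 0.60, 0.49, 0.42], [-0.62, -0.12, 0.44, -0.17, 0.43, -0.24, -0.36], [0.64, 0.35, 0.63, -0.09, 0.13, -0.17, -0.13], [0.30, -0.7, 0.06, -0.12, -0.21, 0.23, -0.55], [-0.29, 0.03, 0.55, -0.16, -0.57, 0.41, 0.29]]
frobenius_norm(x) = 2.64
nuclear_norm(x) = 6.99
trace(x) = 0.06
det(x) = -0.99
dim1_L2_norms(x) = [1.0, 1.0, 1.0, 1.0, 1.0, 1.0, 1.0]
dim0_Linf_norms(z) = [0.5, 0.67, 0.65, 0.58, 0.8, 0.98, 0.86]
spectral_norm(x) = 1.01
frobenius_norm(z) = 2.97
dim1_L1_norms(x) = [2.2, 2.27, 2.29, 2.38, 2.14, 2.17, 2.3]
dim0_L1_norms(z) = [1.57, 2.45, 2.83, 2.35, 3.05, 2.67, 2.4]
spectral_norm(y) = 1.75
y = z @ x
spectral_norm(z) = 1.76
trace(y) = 1.48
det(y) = -0.07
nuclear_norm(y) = 6.74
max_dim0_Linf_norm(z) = 0.98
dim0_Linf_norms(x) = [0.64, 0.7, 0.63, 0.63, 0.6, 0.63, 0.55]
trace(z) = 0.14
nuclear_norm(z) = 6.75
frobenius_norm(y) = 2.97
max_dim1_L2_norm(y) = 1.53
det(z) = 0.07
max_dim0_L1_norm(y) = 3.81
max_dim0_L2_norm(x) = 1.0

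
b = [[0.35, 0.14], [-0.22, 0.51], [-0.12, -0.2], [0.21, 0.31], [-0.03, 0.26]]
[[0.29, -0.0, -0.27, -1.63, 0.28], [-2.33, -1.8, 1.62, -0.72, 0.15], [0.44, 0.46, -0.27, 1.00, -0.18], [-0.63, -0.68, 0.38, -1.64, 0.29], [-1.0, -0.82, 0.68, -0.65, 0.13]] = b @ [[2.27, 1.19, -1.75, -3.49, 0.58],[-3.58, -3.01, 2.42, -2.92, 0.55]]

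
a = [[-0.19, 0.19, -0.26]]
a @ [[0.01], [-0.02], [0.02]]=[[-0.01]]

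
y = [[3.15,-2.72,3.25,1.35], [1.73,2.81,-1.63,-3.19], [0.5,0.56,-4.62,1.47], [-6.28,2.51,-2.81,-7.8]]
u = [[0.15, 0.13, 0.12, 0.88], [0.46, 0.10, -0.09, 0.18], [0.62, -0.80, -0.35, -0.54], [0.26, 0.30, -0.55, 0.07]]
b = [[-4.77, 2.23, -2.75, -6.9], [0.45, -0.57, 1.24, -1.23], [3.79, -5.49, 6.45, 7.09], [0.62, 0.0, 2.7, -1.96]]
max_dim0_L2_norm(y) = 8.66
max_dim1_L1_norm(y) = 19.4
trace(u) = -0.03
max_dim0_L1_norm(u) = 1.67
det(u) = -0.17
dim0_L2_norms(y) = [7.25, 4.68, 6.52, 8.66]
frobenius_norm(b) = 15.31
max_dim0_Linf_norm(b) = 7.09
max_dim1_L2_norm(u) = 1.2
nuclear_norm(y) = 23.10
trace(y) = -6.46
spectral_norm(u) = 1.32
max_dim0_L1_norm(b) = 17.18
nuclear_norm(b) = 21.51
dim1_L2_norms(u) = [0.91, 0.51, 1.2, 0.68]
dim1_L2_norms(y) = [5.45, 4.87, 4.91, 10.7]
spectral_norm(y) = 11.91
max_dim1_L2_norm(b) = 11.68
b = u @ y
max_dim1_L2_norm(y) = 10.7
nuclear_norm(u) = 3.07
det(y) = 418.27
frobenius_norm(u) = 1.73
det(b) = -69.10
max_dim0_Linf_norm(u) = 0.88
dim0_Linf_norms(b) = [4.77, 5.49, 6.45, 7.09]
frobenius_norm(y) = 13.86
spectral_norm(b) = 14.50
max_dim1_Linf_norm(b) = 7.09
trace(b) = -0.85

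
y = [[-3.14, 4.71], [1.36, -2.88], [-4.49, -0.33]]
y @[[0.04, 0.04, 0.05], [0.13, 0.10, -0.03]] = [[0.49, 0.35, -0.3], [-0.32, -0.23, 0.15], [-0.22, -0.21, -0.21]]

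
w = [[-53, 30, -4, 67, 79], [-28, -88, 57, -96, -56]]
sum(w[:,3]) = -29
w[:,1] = [30, -88]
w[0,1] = 30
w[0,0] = -53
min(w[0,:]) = -53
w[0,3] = 67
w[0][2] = -4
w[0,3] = 67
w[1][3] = -96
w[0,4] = 79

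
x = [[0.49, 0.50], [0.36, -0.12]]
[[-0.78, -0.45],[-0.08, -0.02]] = x@ [[-0.56,  -0.27], [-1.02,  -0.64]]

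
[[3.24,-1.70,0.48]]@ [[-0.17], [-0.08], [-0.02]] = [[-0.42]]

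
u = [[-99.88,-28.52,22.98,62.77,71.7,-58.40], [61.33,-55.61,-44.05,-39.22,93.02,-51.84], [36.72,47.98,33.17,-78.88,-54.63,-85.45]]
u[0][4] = 71.7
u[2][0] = 36.72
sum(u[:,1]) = -36.15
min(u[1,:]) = -55.61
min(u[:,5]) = -85.45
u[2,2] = 33.17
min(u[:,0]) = -99.88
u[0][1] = -28.52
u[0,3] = 62.77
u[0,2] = 22.98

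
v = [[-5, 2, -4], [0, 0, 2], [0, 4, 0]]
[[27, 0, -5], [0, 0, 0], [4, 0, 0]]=v @ [[-5, 0, 1], [1, 0, 0], [0, 0, 0]]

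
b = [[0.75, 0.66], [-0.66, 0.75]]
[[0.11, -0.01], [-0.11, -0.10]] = b @ [[0.15,  0.06], [-0.01,  -0.08]]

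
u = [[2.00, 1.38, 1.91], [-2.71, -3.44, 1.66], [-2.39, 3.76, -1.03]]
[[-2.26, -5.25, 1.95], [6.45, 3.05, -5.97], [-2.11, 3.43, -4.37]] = u@[[-0.86, -1.42, 1.91],  [-0.99, -0.28, -0.18],  [0.43, -1.06, -0.85]]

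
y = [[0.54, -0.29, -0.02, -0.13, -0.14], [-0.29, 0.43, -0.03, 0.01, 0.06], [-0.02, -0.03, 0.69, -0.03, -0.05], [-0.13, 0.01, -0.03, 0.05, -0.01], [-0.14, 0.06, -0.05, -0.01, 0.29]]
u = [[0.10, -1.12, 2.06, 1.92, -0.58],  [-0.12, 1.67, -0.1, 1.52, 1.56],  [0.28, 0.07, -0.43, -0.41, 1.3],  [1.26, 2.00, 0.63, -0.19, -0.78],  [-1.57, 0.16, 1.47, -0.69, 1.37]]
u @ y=[[0.17, -0.59, 1.42, 0.02, -0.37],[-0.96, 0.86, -0.24, 0.1, 0.56],[0.01, 0.04, -0.36, -0.06, 0.37],[0.22, 0.43, 0.39, -0.16, -0.31],[-1.03, 0.56, 0.99, 0.11, 0.56]]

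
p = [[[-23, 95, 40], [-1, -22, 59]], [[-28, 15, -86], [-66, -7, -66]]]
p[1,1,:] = [-66, -7, -66]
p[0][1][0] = -1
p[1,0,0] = -28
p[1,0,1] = 15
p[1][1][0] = -66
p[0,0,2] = 40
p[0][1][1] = -22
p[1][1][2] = -66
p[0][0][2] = 40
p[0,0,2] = 40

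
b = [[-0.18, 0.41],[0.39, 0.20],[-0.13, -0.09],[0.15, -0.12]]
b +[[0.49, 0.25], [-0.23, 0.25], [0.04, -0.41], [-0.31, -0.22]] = [[0.31, 0.66], [0.16, 0.45], [-0.09, -0.5], [-0.16, -0.34]]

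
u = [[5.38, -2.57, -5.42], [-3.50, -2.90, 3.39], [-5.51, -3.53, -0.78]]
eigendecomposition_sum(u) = [[(6.92+0j), -0.30+0.00j, -4.04+0.00j], [-2.93+0.00j, 0.13+0.00j, (1.71+0j)], [(-2.92+0j), 0.13+0.00j, 1.70+0.00j]] + [[(-0.77-0.41j), (-1.13-1.68j), (-0.69+0.71j)],[(-0.29+0.85j), -1.51+1.44j, 0.84+0.58j],[-1.30-0.77j, -1.83-2.98j, -1.24+1.17j]] + [[-0.77+0.41j,-1.13+1.68j,-0.69-0.71j], [-0.29-0.85j,(-1.51-1.44j),(0.84-0.58j)], [-1.30+0.77j,(-1.83+2.98j),(-1.24-1.17j)]]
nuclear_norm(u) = 18.46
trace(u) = 1.70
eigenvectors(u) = [[(0.86+0j),0.44-0.02j,(0.44+0.02j)], [-0.36+0.00j,(-0.1-0.45j),-0.10+0.45j], [-0.36+0.00j,(0.77+0j),(0.77-0j)]]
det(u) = 151.21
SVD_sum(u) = [[5.88, 0.96, -3.74], [-4.28, -0.70, 2.72], [-3.91, -0.64, 2.48]] + [[-0.86, -3.1, -2.15], [-0.27, -0.98, -0.68], [-1.0, -3.59, -2.5]] + [[0.37,-0.43,0.47], [1.05,-1.23,1.34], [-0.6,0.70,-0.77]]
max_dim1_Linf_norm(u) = 5.51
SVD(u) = [[-0.71, 0.64, 0.29], [0.52, 0.20, 0.83], [0.47, 0.74, -0.48]] @ diag([9.873182630616002, 6.051650821718662, 2.530807593337414]) @ [[-0.84,-0.14,0.53], [-0.22,-0.80,-0.56], [0.5,-0.58,0.64]]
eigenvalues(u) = [(8.75+0j), (-3.53+2.2j), (-3.53-2.2j)]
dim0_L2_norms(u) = [8.46, 5.24, 6.44]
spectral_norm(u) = 9.87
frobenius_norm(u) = 11.85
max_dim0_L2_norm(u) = 8.46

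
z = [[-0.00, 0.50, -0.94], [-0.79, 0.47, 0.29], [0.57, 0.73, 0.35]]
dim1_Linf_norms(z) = [0.94, 0.79, 0.73]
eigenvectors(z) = [[(0.71+0j),  0.71-0.00j,  (-0.24+0j)],[(0.1+0.46j),  0.10-0.46j,  0.73+0.00j],[0.11-0.52j,  0.11+0.52j,  (0.64+0j)]]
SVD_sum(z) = [[0.25, 0.53, -0.85], [-0.04, -0.09, 0.15], [0.05, 0.12, -0.19]] + [[-0.11, -0.13, -0.11], [0.03, 0.03, 0.03], [0.51, 0.62, 0.54]] + [[-0.14, 0.1, 0.02],  [-0.77, 0.53, 0.11],  [0.01, -0.01, -0.0]]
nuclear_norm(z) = 3.02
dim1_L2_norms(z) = [1.06, 0.96, 0.99]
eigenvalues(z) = [(-0.08+1.02j), (-0.08-1.02j), (0.98+0j)]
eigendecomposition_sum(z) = [[(-0.02+0.48j), (0.33+0.11j), (-0.39+0.05j)], [(-0.32+0.05j), (-0.03+0.24j), -0.09-0.25j], [0.35+0.10j, (0.14-0.23j), (-0.03+0.3j)]] + [[-0.02-0.48j, (0.33-0.11j), (-0.39-0.05j)], [(-0.32-0.05j), (-0.03-0.24j), -0.09+0.25j], [0.35-0.10j, 0.14+0.23j, -0.03-0.30j]] + [[0.05+0.00j, -0.17-0.00j, (-0.15-0j)], [-0.15-0.00j, 0.52+0.00j, (0.47+0j)], [-0.13-0.00j, 0.45+0.00j, (0.41+0j)]]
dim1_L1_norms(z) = [1.44, 1.55, 1.65]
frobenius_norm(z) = 1.74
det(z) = 1.01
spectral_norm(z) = 1.07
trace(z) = 0.82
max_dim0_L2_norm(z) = 1.04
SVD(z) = [[-0.96, 0.21, -0.18], [0.17, -0.05, -0.98], [-0.21, -0.98, 0.01]] @ diag([1.0715426004200512, 0.9861034391582161, 0.9604147347710646]) @ [[-0.24, -0.52, 0.82], [-0.52, -0.64, -0.56], [0.82, -0.56, -0.12]]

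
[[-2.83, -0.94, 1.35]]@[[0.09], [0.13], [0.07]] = [[-0.28]]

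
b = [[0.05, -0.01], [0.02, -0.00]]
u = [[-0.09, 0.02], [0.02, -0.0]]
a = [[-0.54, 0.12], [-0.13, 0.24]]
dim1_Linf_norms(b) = [0.05, 0.02]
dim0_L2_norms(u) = [0.09, 0.02]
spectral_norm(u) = 0.09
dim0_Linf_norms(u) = [0.09, 0.02]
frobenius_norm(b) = 0.05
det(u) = -0.00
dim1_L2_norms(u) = [0.09, 0.02]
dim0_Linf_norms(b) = [0.05, 0.01]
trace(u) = -0.09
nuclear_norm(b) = 0.06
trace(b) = 0.05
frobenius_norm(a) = 0.62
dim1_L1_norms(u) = [0.11, 0.02]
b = a @ u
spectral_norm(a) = 0.59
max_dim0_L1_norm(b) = 0.07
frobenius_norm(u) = 0.09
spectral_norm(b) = 0.05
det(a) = -0.11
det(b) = 0.00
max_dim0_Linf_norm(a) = 0.54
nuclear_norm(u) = 0.10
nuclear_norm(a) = 0.78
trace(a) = -0.30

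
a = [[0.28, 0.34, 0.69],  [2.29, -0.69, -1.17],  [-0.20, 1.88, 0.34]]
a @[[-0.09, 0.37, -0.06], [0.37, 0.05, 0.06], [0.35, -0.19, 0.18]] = [[0.34, -0.01, 0.13], [-0.87, 1.04, -0.39], [0.83, -0.04, 0.19]]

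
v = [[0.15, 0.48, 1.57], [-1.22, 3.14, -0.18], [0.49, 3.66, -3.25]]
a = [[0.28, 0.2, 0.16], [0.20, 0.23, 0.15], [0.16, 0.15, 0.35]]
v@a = [[0.39, 0.38, 0.65],[0.26, 0.45, 0.21],[0.35, 0.45, -0.51]]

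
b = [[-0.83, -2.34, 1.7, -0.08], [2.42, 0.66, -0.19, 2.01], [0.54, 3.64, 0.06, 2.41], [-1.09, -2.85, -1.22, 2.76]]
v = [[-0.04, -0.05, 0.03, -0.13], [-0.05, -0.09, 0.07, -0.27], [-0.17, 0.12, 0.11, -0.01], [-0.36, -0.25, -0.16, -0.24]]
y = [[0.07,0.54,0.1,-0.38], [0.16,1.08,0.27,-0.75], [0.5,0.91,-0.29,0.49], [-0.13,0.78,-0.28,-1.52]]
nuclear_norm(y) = 3.97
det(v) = -0.00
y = v @ b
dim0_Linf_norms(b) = [2.42, 3.64, 1.7, 2.76]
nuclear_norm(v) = 1.05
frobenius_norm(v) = 0.66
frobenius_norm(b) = 7.56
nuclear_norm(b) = 13.78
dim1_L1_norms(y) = [1.09, 2.26, 2.19, 2.71]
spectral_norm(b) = 5.61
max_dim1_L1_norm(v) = 1.01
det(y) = -0.01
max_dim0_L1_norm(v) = 0.65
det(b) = 91.82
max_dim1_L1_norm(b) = 7.92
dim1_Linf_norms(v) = [0.13, 0.27, 0.17, 0.36]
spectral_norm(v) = 0.57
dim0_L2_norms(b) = [2.83, 5.22, 2.1, 4.18]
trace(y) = -0.66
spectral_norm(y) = 2.20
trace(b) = 2.65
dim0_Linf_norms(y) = [0.5, 1.08, 0.29, 1.52]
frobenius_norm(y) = 2.59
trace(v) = -0.26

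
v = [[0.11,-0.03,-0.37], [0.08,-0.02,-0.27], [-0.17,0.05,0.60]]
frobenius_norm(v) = 0.79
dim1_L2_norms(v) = [0.39, 0.28, 0.63]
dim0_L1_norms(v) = [0.36, 0.1, 1.24]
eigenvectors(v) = [[-0.49, -0.68, -0.27], [-0.36, -0.72, 0.95], [0.79, -0.14, -0.16]]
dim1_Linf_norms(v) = [0.37, 0.27, 0.6]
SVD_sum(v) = [[0.11,-0.03,-0.37], [0.08,-0.02,-0.27], [-0.17,0.05,0.60]] + [[0.00,0.0,0.0],[0.00,0.0,0.00],[0.0,0.0,0.00]] + [[0.00, -0.00, 0.00], [-0.00, 0.0, -0.0], [0.0, -0.00, 0.00]]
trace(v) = 0.69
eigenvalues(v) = [0.68, 0.01, 0.0]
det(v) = 0.00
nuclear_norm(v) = 0.79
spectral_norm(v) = 0.79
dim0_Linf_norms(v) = [0.17, 0.05, 0.6]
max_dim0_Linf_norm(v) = 0.6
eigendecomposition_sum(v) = [[0.11, -0.03, -0.37], [0.08, -0.02, -0.27], [-0.17, 0.05, 0.60]] + [[0.00, 0.0, 0.0], [0.00, 0.00, 0.0], [0.00, 0.00, 0.00]] + [[0.0,-0.00,0.0], [-0.0,0.00,-0.00], [0.0,-0.00,0.00]]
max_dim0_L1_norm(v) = 1.24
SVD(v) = [[-0.49, -0.6, 0.63], [-0.36, -0.53, -0.77], [0.79, -0.61, 0.04]] @ diag([0.788017569362503, 0.005107656461696549, 0.0014907117366350375]) @ [[-0.28, 0.08, 0.96], [-0.9, -0.37, -0.23], [0.34, -0.92, 0.17]]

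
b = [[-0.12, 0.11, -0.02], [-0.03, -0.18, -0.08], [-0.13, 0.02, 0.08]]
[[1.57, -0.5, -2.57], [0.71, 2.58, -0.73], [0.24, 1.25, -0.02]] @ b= [[0.16,  0.21,  -0.2], [-0.07,  -0.40,  -0.28], [-0.06,  -0.2,  -0.11]]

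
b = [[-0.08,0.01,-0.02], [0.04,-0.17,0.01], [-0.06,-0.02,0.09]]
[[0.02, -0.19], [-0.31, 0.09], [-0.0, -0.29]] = b@[[-0.07, 2.72], [1.81, 0.04], [0.32, -1.42]]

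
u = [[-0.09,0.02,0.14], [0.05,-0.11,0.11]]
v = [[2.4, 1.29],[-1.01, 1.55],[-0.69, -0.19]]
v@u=[[-0.15, -0.09, 0.48], [0.17, -0.19, 0.03], [0.05, 0.01, -0.12]]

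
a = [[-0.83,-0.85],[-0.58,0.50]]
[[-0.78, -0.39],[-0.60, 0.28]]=a@[[0.99, -0.05], [-0.05, 0.51]]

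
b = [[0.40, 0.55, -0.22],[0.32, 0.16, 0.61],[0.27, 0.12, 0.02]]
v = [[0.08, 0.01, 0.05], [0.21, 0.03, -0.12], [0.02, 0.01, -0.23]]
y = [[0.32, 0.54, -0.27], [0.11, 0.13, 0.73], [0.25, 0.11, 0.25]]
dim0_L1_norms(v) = [0.31, 0.05, 0.4]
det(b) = 0.06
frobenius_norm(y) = 1.08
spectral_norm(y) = 0.82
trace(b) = 0.58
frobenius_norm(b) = 1.05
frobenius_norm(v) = 0.35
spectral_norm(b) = 0.81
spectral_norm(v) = 0.30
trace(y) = 0.70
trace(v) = -0.12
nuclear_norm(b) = 1.58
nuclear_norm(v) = 0.48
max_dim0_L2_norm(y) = 0.82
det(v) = 0.00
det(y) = 0.07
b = y + v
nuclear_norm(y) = 1.64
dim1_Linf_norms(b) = [0.55, 0.61, 0.27]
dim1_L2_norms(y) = [0.68, 0.75, 0.37]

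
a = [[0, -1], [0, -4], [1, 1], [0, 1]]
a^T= [[0, 0, 1, 0], [-1, -4, 1, 1]]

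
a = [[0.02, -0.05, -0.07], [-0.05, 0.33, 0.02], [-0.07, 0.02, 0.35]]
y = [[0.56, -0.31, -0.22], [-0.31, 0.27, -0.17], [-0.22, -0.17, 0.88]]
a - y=[[-0.54, 0.26, 0.15], [0.26, 0.06, 0.19], [0.15, 0.19, -0.53]]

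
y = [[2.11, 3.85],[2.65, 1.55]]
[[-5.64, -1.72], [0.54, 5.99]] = y @ [[1.56, 3.71], [-2.32, -2.48]]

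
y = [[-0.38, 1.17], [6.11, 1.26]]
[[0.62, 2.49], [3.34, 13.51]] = y@ [[0.41, 1.66], [0.66, 2.67]]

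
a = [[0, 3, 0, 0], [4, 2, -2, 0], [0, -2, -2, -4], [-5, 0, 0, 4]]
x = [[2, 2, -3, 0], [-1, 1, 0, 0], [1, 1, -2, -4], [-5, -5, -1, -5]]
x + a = [[2, 5, -3, 0], [3, 3, -2, 0], [1, -1, -4, -8], [-10, -5, -1, -1]]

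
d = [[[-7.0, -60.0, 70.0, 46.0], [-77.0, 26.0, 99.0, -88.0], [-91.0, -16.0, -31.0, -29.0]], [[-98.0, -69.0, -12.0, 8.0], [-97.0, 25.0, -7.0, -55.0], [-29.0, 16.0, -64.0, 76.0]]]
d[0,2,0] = -91.0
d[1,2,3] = 76.0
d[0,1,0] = -77.0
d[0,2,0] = -91.0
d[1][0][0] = -98.0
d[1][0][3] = 8.0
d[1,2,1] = 16.0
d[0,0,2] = 70.0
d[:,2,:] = [[-91.0, -16.0, -31.0, -29.0], [-29.0, 16.0, -64.0, 76.0]]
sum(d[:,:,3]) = -42.0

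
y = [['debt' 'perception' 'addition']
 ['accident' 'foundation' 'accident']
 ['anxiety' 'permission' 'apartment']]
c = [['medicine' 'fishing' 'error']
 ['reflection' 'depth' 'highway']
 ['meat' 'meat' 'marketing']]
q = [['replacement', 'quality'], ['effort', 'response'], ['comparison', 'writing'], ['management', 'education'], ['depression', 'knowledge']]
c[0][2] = 'error'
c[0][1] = 'fishing'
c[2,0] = 'meat'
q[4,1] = 'knowledge'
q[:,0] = ['replacement', 'effort', 'comparison', 'management', 'depression']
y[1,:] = ['accident', 'foundation', 'accident']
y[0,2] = 'addition'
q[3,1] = 'education'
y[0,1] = 'perception'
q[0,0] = 'replacement'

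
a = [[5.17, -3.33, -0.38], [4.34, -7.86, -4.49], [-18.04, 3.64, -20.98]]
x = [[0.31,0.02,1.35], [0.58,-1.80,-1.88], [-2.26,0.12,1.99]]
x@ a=[[-22.66, 3.72, -28.53], [29.10, 5.37, 47.30], [-47.06, 13.83, -41.43]]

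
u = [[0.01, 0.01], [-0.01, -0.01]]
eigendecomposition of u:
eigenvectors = [[(0.71+0j), 0.71-0.00j], [(-0.71+0j), -0.71-0.00j]]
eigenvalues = [(-0+0j), (-0-0j)]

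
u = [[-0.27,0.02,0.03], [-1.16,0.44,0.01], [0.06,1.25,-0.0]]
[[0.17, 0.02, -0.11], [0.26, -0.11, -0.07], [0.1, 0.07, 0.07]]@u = [[-0.08, -0.13, 0.01], [0.05, -0.13, 0.01], [-0.10, 0.12, 0.0]]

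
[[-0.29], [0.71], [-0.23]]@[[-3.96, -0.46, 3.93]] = [[1.15,0.13,-1.14], [-2.81,-0.33,2.79], [0.91,0.11,-0.9]]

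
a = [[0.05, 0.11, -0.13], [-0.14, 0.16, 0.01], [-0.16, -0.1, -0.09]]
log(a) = [[(-1.72+0.8j),  0.63+0.07j,  -0.10+1.11j], [(-0.61+0.28j),  (-1.55+0.02j),  (0.27+0.39j)], [0.05+1.67j,  -0.47+0.14j,  (-1.64+2.32j)]]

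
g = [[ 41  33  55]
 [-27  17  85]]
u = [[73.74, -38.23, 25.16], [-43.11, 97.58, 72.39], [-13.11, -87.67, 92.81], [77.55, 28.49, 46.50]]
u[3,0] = 77.55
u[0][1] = -38.23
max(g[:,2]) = 85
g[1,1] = 17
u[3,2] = 46.5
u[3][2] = 46.5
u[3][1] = 28.49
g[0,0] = 41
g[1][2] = 85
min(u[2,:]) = -87.67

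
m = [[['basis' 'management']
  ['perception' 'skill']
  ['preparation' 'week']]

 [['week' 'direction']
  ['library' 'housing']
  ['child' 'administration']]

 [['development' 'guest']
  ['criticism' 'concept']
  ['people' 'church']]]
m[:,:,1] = [['management', 'skill', 'week'], ['direction', 'housing', 'administration'], ['guest', 'concept', 'church']]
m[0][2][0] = 'preparation'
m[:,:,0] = [['basis', 'perception', 'preparation'], ['week', 'library', 'child'], ['development', 'criticism', 'people']]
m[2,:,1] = ['guest', 'concept', 'church']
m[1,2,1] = 'administration'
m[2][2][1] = 'church'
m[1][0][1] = 'direction'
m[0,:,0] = ['basis', 'perception', 'preparation']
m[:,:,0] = [['basis', 'perception', 'preparation'], ['week', 'library', 'child'], ['development', 'criticism', 'people']]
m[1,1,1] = 'housing'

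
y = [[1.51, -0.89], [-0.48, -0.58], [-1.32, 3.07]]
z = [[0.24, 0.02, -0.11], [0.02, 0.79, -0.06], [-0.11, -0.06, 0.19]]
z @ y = [[0.50, -0.56], [-0.27, -0.66], [-0.39, 0.72]]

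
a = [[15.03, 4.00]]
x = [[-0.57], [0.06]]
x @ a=[[-8.57, -2.28], [0.90, 0.24]]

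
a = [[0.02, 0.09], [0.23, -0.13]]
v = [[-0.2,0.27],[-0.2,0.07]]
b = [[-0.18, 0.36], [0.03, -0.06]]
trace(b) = -0.24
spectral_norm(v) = 0.38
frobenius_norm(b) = 0.41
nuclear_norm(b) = 0.41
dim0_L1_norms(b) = [0.21, 0.42]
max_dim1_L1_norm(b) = 0.54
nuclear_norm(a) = 0.35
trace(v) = -0.13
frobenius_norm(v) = 0.40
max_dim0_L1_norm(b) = 0.42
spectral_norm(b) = 0.41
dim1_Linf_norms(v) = [0.27, 0.2]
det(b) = 0.00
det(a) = -0.02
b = a + v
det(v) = 0.04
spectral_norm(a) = 0.27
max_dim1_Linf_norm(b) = 0.36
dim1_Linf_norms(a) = [0.09, 0.23]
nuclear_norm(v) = 0.49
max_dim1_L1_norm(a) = 0.36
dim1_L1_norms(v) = [0.47, 0.27]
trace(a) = -0.11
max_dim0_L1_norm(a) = 0.25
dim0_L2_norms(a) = [0.23, 0.16]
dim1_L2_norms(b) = [0.4, 0.07]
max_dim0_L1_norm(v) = 0.4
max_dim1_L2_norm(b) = 0.4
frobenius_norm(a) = 0.28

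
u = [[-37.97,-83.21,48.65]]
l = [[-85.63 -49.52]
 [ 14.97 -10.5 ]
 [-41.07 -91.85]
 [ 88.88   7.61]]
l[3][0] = 88.88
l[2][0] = -41.07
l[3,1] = 7.61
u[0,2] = 48.65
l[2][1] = -91.85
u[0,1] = -83.21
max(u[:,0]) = -37.97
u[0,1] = -83.21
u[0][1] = -83.21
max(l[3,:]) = 88.88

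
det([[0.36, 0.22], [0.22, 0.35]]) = 0.078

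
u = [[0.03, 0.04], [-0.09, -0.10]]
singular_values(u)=[0.14, 0.0]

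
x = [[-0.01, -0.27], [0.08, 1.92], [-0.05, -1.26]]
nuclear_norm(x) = 2.32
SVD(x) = [[-0.12, -0.46], [0.83, -0.53], [-0.54, -0.71]] @ diag([2.3142805515995004, 0.0023512737642825085]) @ [[0.04, 1.00],[-1.00, 0.04]]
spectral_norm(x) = 2.31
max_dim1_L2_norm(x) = 1.92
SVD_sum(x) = [[-0.01, -0.27],[0.08, 1.92],[-0.05, -1.26]] + [[0.00, -0.0], [0.0, -0.0], [0.0, -0.00]]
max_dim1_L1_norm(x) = 2.0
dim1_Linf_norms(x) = [0.27, 1.92, 1.26]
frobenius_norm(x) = 2.31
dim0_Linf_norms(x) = [0.08, 1.92]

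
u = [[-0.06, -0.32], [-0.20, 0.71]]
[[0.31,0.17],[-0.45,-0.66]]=u@[[-0.69, 0.83],  [-0.83, -0.69]]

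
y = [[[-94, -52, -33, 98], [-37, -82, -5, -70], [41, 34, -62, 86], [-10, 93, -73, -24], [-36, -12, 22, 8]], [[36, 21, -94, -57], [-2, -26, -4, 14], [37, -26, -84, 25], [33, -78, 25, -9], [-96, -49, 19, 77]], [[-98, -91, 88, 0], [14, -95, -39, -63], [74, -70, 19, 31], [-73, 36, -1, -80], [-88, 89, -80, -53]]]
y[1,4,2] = 19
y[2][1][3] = -63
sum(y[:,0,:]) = -276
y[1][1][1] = -26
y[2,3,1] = 36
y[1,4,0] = -96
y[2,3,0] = -73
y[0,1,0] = -37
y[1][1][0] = -2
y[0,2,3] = 86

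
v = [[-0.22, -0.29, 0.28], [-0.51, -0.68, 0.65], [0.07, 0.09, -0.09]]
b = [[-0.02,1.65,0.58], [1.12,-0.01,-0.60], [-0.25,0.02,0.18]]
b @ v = [[-0.80, -1.06, 1.01],[-0.28, -0.37, 0.36],[0.06, 0.08, -0.07]]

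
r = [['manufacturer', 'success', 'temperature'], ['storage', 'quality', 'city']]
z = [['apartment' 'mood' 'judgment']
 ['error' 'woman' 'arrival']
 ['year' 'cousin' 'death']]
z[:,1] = ['mood', 'woman', 'cousin']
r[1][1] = 'quality'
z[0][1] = 'mood'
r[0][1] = 'success'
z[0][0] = 'apartment'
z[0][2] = 'judgment'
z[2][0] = 'year'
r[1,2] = 'city'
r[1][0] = 'storage'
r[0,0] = 'manufacturer'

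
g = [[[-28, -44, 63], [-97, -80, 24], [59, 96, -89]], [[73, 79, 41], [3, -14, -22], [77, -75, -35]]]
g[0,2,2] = -89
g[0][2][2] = -89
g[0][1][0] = -97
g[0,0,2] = 63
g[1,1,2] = -22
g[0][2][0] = 59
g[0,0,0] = -28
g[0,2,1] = 96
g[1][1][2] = -22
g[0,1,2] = 24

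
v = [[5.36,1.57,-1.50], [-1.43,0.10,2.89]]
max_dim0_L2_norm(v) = 5.55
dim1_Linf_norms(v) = [5.36, 2.89]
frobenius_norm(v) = 6.62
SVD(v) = [[-0.92,  0.39], [0.39,  0.92]] @ diag([6.200520102650735, 2.3248764390014625]) @ [[-0.89, -0.23, 0.4], [0.33, 0.3, 0.89]]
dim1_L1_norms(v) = [8.43, 4.42]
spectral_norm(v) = 6.20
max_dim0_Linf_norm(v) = 5.36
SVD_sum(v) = [[5.06, 1.30, -2.31], [-2.14, -0.55, 0.98]] + [[0.3,0.27,0.81], [0.71,0.65,1.91]]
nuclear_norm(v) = 8.53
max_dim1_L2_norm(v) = 5.78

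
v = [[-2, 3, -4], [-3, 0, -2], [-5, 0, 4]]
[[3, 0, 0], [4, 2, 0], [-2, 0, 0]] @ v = [[-6, 9, -12], [-14, 12, -20], [4, -6, 8]]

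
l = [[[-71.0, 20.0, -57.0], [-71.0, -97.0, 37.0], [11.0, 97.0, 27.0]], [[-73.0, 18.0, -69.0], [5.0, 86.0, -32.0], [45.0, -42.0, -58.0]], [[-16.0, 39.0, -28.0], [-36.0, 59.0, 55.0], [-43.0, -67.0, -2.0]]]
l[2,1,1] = 59.0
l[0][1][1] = -97.0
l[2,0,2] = -28.0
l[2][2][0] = -43.0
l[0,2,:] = [11.0, 97.0, 27.0]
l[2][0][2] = -28.0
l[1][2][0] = 45.0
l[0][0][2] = -57.0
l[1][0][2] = -69.0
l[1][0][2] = -69.0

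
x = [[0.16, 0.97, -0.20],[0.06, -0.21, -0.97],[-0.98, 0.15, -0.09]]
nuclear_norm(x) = 2.99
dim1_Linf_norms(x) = [0.97, 0.97, 0.98]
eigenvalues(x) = [(1+0j), (-0.57+0.82j), (-0.57-0.82j)]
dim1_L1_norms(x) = [1.33, 1.24, 1.22]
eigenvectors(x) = [[(-0.68+0j),(0.26+0.45j),0.26-0.45j], [(-0.48+0j),(-0.62+0j),(-0.62-0j)], [(0.55+0j),-0.21+0.55j,(-0.21-0.55j)]]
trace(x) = -0.14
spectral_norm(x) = 1.00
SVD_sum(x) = [[-0.19, 0.91, -0.15], [0.01, -0.06, 0.01], [-0.07, 0.34, -0.06]] + [[0.21,0.01,-0.20], [0.51,0.02,-0.49], [-0.46,-0.02,0.44]] + [[0.14, 0.05, 0.15], [-0.46, -0.18, -0.49], [-0.44, -0.17, -0.47]]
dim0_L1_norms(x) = [1.2, 1.33, 1.26]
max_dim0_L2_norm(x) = 1.0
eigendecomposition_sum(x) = [[(0.47-0j), 0.33+0.00j, (-0.38-0j)], [(0.32-0j), 0.23+0.00j, -0.26-0.00j], [-0.37+0.00j, -0.26+0.00j, (0.3+0j)]] + [[(-0.15+0.22j), 0.32+0.02j, 0.09+0.29j],[(-0.13-0.29j), -0.22+0.32j, (-0.35-0.08j)],[(-0.3+0.02j), (0.21+0.3j), -0.20+0.29j]] + [[-0.15-0.22j,0.32-0.02j,0.09-0.29j], [-0.13+0.29j,(-0.22-0.32j),-0.35+0.08j], [(-0.3-0.02j),(0.21-0.3j),(-0.2-0.29j)]]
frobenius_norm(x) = 1.73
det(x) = 0.99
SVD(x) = [[0.93, 0.29, -0.22],[-0.06, 0.71, 0.7],[0.36, -0.64, 0.68]] @ diag([1.0045194859889897, 0.9956367385290952, 0.992848471399116]) @ [[-0.20,0.97,-0.16], [0.72,0.03,-0.69], [-0.66,-0.26,-0.71]]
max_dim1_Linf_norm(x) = 0.98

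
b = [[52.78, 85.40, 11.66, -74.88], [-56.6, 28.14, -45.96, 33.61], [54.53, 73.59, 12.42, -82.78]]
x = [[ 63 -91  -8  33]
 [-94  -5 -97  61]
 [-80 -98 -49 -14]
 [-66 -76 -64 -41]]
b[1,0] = -56.6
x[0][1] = -91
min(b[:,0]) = -56.6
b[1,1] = 28.14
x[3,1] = -76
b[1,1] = 28.14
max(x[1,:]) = 61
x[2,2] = -49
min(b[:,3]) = -82.78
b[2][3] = -82.78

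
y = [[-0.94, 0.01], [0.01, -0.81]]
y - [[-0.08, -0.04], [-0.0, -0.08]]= [[-0.86, 0.05], [0.01, -0.73]]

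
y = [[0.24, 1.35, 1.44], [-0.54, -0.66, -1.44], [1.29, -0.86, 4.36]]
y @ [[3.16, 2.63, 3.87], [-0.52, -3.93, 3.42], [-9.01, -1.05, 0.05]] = [[-12.92, -6.19, 5.62], [11.61, 2.69, -4.42], [-34.76, 2.19, 2.27]]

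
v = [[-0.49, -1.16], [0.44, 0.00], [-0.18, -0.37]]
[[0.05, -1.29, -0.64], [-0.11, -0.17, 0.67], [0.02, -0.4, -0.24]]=v @ [[-0.25, -0.38, 1.52],[0.06, 1.27, -0.09]]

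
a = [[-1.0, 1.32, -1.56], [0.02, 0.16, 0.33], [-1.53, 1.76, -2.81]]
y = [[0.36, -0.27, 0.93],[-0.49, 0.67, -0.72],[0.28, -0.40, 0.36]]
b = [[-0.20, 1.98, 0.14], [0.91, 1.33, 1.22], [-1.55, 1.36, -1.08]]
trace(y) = 1.39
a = b @ y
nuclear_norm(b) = 5.28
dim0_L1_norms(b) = [2.66, 4.67, 2.44]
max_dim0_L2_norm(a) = 3.23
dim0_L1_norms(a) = [2.55, 3.24, 4.7]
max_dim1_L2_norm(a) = 3.65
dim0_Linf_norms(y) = [0.49, 0.67, 0.93]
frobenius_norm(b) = 3.67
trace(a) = -3.65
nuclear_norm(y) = 1.95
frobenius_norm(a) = 4.32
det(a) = 0.00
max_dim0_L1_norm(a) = 4.7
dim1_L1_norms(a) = [3.88, 0.51, 6.1]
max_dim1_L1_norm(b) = 3.99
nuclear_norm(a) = 4.71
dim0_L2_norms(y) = [0.67, 0.83, 1.23]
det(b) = -0.72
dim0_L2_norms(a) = [1.83, 2.21, 3.23]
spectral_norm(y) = 1.58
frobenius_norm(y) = 1.63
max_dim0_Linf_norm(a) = 2.81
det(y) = -0.00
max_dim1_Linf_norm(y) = 0.93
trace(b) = 0.05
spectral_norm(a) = 4.30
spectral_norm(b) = 2.82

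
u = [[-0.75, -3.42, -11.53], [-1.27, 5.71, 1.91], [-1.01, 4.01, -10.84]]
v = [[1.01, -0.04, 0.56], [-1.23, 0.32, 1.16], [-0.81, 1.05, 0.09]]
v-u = [[1.76, 3.38, 12.09], [0.04, -5.39, -0.75], [0.2, -2.96, 10.93]]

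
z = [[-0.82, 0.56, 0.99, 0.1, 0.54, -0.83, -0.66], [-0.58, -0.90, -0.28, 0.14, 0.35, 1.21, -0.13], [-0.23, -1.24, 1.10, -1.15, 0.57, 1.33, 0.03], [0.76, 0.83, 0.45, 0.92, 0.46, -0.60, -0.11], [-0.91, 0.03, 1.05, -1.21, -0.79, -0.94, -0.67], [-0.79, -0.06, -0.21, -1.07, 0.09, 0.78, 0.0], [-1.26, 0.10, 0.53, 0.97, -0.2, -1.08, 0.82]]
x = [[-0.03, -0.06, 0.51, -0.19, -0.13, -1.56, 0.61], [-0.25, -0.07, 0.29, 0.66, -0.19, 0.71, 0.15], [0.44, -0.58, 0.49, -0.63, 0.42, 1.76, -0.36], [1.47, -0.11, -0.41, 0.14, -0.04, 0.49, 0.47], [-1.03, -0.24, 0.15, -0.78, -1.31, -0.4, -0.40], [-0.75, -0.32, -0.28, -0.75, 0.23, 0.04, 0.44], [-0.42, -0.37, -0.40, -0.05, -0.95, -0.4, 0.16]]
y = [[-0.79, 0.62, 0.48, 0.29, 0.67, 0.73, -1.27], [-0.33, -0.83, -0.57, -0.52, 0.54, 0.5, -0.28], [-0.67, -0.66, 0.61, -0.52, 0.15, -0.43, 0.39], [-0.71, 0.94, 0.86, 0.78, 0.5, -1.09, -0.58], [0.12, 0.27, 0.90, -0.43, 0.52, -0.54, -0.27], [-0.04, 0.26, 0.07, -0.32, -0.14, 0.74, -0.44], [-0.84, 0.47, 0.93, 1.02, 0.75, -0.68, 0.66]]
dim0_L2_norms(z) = [2.16, 1.83, 1.97, 2.4, 1.27, 2.63, 1.26]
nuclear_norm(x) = 9.78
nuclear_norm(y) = 9.54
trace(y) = 1.69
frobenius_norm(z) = 5.28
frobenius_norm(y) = 4.39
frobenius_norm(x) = 4.31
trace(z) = 1.11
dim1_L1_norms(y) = [4.85, 3.57, 3.43, 5.46, 3.05, 2.01, 5.35]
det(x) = -2.07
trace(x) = -0.58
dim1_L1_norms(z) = [4.5, 3.59, 5.65, 4.13, 5.6, 3.0, 4.96]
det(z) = -4.21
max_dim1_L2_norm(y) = 2.12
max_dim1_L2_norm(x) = 2.14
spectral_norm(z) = 3.42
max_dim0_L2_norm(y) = 1.86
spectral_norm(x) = 2.96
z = y + x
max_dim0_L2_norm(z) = 2.63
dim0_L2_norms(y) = [1.55, 1.66, 1.83, 1.6, 1.37, 1.86, 1.7]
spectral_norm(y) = 3.12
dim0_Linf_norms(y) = [0.84, 0.94, 0.93, 1.02, 0.75, 1.09, 1.27]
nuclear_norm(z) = 11.77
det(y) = -0.72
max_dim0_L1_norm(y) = 4.71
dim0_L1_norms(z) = [5.35, 3.72, 4.61, 5.56, 3.0, 6.77, 2.42]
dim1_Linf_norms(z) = [0.99, 1.21, 1.33, 0.92, 1.21, 1.07, 1.26]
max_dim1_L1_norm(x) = 4.68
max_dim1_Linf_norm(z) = 1.33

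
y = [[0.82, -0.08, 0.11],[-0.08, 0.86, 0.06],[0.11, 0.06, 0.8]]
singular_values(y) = [0.93, 0.9, 0.65]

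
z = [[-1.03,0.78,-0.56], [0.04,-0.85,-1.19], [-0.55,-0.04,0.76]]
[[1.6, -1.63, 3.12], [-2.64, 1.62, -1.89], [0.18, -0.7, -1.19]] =z @ [[0.1, 0.81, 0.4],[2.50, -1.31, 3.75],[0.44, -0.4, -1.08]]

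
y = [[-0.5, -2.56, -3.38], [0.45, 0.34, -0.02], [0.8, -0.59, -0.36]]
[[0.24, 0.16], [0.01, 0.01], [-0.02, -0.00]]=y @ [[-0.03, -0.01], [0.07, 0.03], [-0.12, -0.07]]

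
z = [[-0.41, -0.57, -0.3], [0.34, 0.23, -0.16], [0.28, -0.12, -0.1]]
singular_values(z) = [0.83, 0.41, 0.16]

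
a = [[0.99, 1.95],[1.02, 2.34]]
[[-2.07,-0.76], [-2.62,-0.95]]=a@ [[0.78, 0.28], [-1.46, -0.53]]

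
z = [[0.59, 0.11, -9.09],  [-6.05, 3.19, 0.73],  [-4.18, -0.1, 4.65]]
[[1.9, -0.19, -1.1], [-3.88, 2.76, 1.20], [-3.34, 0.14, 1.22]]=z @ [[0.61, -0.02, -0.17],[-0.02, 0.82, 0.03],[-0.17, 0.03, 0.11]]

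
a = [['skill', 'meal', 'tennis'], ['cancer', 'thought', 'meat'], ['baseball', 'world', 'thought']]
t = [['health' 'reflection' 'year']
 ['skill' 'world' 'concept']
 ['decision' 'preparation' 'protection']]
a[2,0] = 'baseball'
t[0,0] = 'health'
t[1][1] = 'world'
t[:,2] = ['year', 'concept', 'protection']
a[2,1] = 'world'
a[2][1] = 'world'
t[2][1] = 'preparation'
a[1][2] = 'meat'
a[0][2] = 'tennis'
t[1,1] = 'world'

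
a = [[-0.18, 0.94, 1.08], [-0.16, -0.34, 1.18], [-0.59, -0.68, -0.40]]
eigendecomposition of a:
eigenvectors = [[0.66+0.00j,  (0.66-0j),  (0.77+0j)], [0.35+0.40j,  (0.35-0.4j),  (-0.6+0j)], [-0.29+0.44j,  (-0.29-0.44j),  (0.23+0j)]]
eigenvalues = [(-0.16+1.28j), (-0.16-1.28j), (-0.59+0j)]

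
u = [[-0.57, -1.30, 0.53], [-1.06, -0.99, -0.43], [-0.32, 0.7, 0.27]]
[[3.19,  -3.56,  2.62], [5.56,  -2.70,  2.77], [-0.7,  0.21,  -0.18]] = u@ [[-2.98, 1.63, -1.67],[-1.77, 1.52, -1.15],[-1.52, -1.23, 0.33]]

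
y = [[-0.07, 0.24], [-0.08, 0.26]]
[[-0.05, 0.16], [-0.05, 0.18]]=y @ [[0.67, -0.00], [-0.00, 0.68]]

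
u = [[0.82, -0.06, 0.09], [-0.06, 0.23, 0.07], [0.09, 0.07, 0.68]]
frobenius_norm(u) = 1.10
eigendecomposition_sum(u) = [[0.71, -0.03, 0.33], [-0.03, 0.00, -0.01], [0.33, -0.01, 0.16]] + [[0.11, -0.05, -0.24], [-0.05, 0.03, 0.12], [-0.24, 0.12, 0.52]] + [[0.00,0.02,-0.0], [0.02,0.20,-0.03], [-0.00,-0.03,0.01]]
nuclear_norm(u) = 1.73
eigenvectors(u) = [[0.90, -0.41, 0.12],[-0.04, 0.2, 0.98],[0.43, 0.89, -0.17]]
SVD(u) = [[-0.90, -0.41, 0.12], [0.04, 0.2, 0.98], [-0.43, 0.89, -0.17]] @ diag([0.8649101289369402, 0.6546262566217272, 0.2104636144413326]) @ [[-0.9, 0.04, -0.43],  [-0.41, 0.20, 0.89],  [0.12, 0.98, -0.17]]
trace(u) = 1.73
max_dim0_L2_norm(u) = 0.83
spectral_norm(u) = 0.86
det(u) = 0.12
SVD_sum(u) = [[0.71, -0.03, 0.33], [-0.03, 0.00, -0.01], [0.33, -0.01, 0.16]] + [[0.11, -0.05, -0.24], [-0.05, 0.03, 0.12], [-0.24, 0.12, 0.52]] + [[0.00, 0.02, -0.0], [0.02, 0.20, -0.03], [-0.00, -0.03, 0.01]]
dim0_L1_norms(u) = [0.97, 0.36, 0.84]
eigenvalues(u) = [0.86, 0.65, 0.21]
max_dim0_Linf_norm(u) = 0.82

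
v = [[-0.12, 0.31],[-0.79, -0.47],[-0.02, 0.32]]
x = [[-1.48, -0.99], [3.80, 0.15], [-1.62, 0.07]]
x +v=[[-1.6, -0.68], [3.01, -0.32], [-1.64, 0.39]]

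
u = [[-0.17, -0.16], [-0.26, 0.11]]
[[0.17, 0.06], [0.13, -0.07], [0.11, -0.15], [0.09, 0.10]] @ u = [[-0.04, -0.02], [-0.00, -0.03], [0.02, -0.03], [-0.04, -0.00]]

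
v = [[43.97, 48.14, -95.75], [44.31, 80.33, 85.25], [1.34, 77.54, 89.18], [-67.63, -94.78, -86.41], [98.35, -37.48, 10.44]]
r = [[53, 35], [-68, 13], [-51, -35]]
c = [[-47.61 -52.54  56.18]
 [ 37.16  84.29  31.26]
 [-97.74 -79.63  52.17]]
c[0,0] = -47.61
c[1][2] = 31.26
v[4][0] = 98.35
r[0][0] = 53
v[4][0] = 98.35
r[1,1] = 13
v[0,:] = [43.97, 48.14, -95.75]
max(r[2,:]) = -35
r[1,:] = [-68, 13]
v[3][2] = -86.41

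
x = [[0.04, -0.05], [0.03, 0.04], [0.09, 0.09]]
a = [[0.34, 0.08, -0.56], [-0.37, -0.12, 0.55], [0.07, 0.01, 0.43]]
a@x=[[-0.03,-0.06], [0.03,0.06], [0.04,0.04]]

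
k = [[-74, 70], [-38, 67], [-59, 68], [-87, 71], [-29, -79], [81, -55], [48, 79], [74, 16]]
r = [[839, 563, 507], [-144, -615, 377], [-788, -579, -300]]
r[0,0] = 839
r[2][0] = -788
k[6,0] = 48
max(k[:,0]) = 81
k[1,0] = -38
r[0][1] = 563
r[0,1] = 563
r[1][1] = -615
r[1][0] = -144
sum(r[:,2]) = 584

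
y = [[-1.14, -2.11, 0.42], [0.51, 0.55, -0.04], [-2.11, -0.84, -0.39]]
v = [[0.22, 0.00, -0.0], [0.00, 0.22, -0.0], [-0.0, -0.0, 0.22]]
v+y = [[-0.92, -2.11, 0.42], [0.51, 0.77, -0.04], [-2.11, -0.84, -0.17]]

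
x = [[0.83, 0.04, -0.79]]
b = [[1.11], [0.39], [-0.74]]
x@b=[[1.52]]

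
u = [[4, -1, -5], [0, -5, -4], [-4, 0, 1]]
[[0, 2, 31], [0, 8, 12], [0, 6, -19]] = u@[[0, -2, 4], [0, 0, 0], [0, -2, -3]]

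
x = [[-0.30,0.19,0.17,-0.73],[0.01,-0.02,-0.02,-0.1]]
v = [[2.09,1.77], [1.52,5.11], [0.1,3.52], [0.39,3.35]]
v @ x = [[-0.61, 0.36, 0.32, -1.7], [-0.40, 0.19, 0.16, -1.62], [0.01, -0.05, -0.05, -0.43], [-0.08, 0.01, -0.00, -0.62]]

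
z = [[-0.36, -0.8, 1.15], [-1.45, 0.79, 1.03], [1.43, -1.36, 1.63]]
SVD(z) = [[0.34, 0.48, -0.81], [-0.24, 0.88, 0.42], [0.91, 0.05, 0.41]] @ diag([2.8028511468628805, 2.0726964304563857, 0.5281618650591837]) @ [[0.54, -0.61, 0.58],[-0.66, 0.12, 0.74],[0.52, 0.79, 0.34]]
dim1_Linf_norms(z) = [1.15, 1.45, 1.63]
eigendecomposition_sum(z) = [[-1.01+0.00j, (-0.1+0j), (0.46-0j)], [-0.82+0.00j, (-0.08+0j), 0.37-0.00j], [0.12-0.00j, (0.01-0j), -0.05+0.00j]] + [[(0.33-1.09j),-0.35+1.33j,0.35-0.07j], [(-0.31-1.36j),(0.43+1.63j),0.33-0.28j], [0.66-2.71j,(-0.69+3.3j),0.84-0.21j]] + [[(0.33+1.09j), -0.35-1.33j, 0.35+0.07j], [(-0.31+1.36j), 0.43-1.63j, (0.33+0.28j)], [(0.66+2.71j), (-0.69-3.3j), (0.84+0.21j)]]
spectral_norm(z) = 2.80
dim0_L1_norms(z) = [3.24, 2.95, 3.81]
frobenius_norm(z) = 3.53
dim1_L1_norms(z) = [2.31, 3.27, 4.42]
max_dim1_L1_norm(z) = 4.42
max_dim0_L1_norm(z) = 3.81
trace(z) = 2.06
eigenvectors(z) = [[-0.77+0.00j, (-0.34-0.02j), (-0.34+0.02j)], [(-0.63+0j), -0.38+0.19j, (-0.38-0.19j)], [(0.09+0j), -0.84+0.00j, -0.84-0.00j]]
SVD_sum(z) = [[0.52, -0.58, 0.56],[-0.36, 0.4, -0.39],[1.38, -1.54, 1.48]] + [[-0.66, 0.12, 0.74], [-1.2, 0.21, 1.34], [-0.07, 0.01, 0.07]] + [[-0.22, -0.34, -0.14], [0.11, 0.17, 0.08], [0.11, 0.17, 0.07]]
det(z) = -3.07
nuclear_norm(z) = 5.40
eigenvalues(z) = [(-1.14+0j), (1.6+0.34j), (1.6-0.34j)]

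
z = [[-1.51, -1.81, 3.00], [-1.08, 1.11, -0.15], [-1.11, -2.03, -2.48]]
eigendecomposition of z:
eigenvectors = [[0.77+0.00j, (0.77-0j), 0.59+0.00j], [(0.16+0.12j), (0.16-0.12j), (-0.78+0j)], [(-0.14+0.59j), -0.14-0.59j, 0.21+0.00j]]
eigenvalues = [(-2.42+2.01j), (-2.42-2.01j), (1.96+0j)]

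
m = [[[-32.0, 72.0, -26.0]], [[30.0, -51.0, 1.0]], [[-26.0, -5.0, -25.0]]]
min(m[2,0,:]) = -26.0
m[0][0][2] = -26.0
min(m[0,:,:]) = -32.0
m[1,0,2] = 1.0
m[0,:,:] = [[-32.0, 72.0, -26.0]]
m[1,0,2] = 1.0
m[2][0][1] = -5.0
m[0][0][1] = 72.0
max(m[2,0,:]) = -5.0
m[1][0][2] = 1.0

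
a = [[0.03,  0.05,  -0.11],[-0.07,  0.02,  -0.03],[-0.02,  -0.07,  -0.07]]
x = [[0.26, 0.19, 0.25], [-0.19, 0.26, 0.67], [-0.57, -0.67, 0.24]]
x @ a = [[-0.01, -0.0, -0.05], [-0.04, -0.05, -0.03], [0.03, -0.06, 0.07]]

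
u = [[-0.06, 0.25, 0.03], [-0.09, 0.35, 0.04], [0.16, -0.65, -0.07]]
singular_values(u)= [0.81, 0.0, 0.0]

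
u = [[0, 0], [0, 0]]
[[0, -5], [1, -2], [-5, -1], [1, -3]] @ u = [[0, 0], [0, 0], [0, 0], [0, 0]]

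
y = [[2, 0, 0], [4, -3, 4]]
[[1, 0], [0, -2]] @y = [[2, 0, 0], [-8, 6, -8]]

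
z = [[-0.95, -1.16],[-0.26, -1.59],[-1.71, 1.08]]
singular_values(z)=[2.26, 1.95]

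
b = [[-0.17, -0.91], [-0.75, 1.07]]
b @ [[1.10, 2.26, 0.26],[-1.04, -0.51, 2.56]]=[[0.76, 0.08, -2.37], [-1.94, -2.24, 2.54]]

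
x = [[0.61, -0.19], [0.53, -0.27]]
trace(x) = 0.34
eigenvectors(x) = [[0.81, 0.25], [0.58, 0.97]]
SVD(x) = [[-0.73, -0.68], [-0.68, 0.73]] @ diag([0.869819641350718, 0.07357847185494254]) @ [[-0.93, 0.37], [-0.37, -0.93]]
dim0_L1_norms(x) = [1.14, 0.46]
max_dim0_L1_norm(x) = 1.14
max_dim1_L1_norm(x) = 0.8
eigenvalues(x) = [0.47, -0.13]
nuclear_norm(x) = 0.94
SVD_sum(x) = [[0.59, -0.24], [0.55, -0.22]] + [[0.02,  0.05], [-0.02,  -0.05]]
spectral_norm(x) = 0.87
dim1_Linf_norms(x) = [0.61, 0.53]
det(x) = -0.06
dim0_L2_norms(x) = [0.81, 0.33]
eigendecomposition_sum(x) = [[0.58, -0.15], [0.41, -0.11]] + [[0.03,  -0.04], [0.12,  -0.16]]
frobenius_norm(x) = 0.87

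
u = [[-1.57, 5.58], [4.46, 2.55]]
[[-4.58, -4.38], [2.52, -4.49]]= u @ [[0.89, -0.48], [-0.57, -0.92]]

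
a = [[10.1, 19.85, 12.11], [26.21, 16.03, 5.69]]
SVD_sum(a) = [[16.49,15.23,7.31],[21.25,19.62,9.42]] + [[-6.39, 4.62, 4.8], [4.96, -3.59, -3.73]]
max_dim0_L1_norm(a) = 36.31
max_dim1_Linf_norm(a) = 26.21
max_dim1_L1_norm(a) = 47.93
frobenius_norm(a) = 40.24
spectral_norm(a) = 38.50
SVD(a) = [[-0.61, -0.79], [-0.79, 0.61]] @ diag([38.50091930652402, 11.690376920892056]) @ [[-0.70,-0.65,-0.31], [0.69,-0.5,-0.52]]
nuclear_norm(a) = 50.19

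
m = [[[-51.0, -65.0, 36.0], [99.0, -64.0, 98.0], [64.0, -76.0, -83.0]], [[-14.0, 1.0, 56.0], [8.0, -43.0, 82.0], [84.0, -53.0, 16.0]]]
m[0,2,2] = -83.0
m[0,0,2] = 36.0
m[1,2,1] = -53.0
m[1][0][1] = 1.0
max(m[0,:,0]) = 99.0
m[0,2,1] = -76.0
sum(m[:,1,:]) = 180.0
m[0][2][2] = -83.0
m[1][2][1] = -53.0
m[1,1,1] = -43.0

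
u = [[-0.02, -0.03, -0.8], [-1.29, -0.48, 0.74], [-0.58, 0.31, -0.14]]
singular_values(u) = [1.64, 0.82, 0.42]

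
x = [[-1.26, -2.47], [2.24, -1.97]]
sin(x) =[[-5.19, 0.24], [-0.22, -5.12]]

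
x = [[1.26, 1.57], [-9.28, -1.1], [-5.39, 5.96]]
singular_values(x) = [11.03, 5.86]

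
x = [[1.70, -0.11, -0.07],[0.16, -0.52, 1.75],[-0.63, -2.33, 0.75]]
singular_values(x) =[2.8, 1.77, 1.3]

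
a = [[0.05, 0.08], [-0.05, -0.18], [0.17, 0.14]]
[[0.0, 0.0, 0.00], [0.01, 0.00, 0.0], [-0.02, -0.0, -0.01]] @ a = [[0.00, 0.0],  [0.0, 0.0],  [-0.00, -0.00]]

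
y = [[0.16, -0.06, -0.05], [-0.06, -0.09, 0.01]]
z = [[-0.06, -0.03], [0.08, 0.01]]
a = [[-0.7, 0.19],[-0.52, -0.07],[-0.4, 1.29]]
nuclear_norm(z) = 0.12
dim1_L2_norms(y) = [0.18, 0.11]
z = y @ a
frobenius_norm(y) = 0.21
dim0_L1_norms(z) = [0.14, 0.04]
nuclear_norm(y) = 0.28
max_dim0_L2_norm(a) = 1.31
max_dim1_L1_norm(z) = 0.09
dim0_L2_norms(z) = [0.1, 0.03]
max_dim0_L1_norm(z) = 0.14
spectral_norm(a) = 1.43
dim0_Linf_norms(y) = [0.16, 0.09, 0.05]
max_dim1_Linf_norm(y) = 0.16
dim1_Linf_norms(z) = [0.06, 0.08]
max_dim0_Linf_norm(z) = 0.08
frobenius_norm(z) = 0.10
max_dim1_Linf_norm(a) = 1.29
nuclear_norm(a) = 2.19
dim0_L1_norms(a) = [1.62, 1.55]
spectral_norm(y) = 0.18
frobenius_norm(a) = 1.62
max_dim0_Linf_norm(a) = 1.29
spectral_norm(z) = 0.10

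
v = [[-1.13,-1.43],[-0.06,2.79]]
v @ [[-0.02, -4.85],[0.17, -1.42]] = [[-0.22,7.51],  [0.48,-3.67]]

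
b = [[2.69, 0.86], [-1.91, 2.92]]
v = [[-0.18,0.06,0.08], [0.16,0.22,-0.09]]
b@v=[[-0.35, 0.35, 0.14],[0.81, 0.53, -0.42]]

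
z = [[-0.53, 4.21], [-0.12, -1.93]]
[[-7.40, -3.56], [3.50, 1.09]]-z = [[-6.87, -7.77], [3.62, 3.02]]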